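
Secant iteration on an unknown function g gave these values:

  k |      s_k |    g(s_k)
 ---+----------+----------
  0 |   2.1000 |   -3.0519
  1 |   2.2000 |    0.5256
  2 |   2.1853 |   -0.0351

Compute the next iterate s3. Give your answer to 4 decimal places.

s3 = 2.1853 − (-0.0351)·(2.1853 − 2.2000) / (-0.0351 − 0.5256)
   = 2.1853 − (0.000516)/(-0.560700) = 2.186220

2.1862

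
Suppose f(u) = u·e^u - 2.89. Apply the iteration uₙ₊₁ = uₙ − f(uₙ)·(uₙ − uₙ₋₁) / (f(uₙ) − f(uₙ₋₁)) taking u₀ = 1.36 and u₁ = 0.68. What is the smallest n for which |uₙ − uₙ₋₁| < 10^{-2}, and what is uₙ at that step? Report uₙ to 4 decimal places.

f(1.36) = 2.408823, f(0.68) = -1.547763
u₂ = 0.680000 − (-1.547763)·(-0.680000)/(-3.956586) = 0.946007;  |Δ| = 0.266007
f(0.946007) = -0.453649
u₃ = 0.946007 − (-0.453649)·(0.266007)/(1.094114) = 1.056300;  |Δ| = 0.110294
f(1.056300) = 0.147616
u₄ = 1.056300 − 0.147616·(0.110294)/(0.601266) = 1.029222;  |Δ| = 0.027078
f(1.029222) = -0.009322
u₅ = 1.029222 − (-0.009322)·(-0.027078)/(-0.156938) = 1.030831;  |Δ| = 0.001608
|u₅ − u₄| = 0.001608 < 10^{-2}

n = 5, uₙ = 1.0308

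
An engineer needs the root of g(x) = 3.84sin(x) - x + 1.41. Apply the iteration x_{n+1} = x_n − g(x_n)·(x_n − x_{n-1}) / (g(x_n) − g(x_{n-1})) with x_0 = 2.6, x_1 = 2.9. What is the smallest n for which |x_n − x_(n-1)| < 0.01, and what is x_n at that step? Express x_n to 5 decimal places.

n = 3, x_n = 2.77743

g(2.6) = 0.7895253, g(2.9) = -0.5712826
x_2 = 2.9000000 − (-0.5712826)·(0.3000000)/(-1.3608078) = 2.7740566;  |Δ| = 0.1259434
g(2.7740566) = 0.0157212
x_3 = 2.7740566 − 0.0157212·(-0.1259434)/(0.5870038) = 2.7774296;  |Δ| = 0.0033730
|x_3 − x_2| = 0.0033730 < 0.01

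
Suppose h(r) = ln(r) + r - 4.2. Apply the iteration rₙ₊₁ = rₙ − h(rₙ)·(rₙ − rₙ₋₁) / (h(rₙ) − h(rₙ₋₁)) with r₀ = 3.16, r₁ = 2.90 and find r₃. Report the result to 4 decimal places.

3.0763

h(3.16) = 0.110572, h(2.90) = -0.235289
r₂ = 2.900000 − (-0.235289)·(2.900000 − 3.160000) / (-0.235289 − 0.110572) = 2.900000 − (0.061175)/(-0.345861) = 3.076878
h(3.076878) = 0.000793
r₃ = 3.076878 − 0.000793·(3.076878 − 2.900000) / (0.000793 − (-0.235289)) = 3.076878 − (0.000140)/(0.236083) = 3.076284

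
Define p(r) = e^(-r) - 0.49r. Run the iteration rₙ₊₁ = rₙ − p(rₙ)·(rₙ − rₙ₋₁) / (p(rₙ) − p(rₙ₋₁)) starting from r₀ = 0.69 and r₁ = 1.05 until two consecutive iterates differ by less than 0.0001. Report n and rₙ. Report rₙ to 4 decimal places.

p(0.69) = 0.163476, p(1.05) = -0.164562
r₂ = 1.050000 − (-0.164562)·(0.360000)/(-0.328038) = 0.869404;  |Δ| = 0.180596
p(0.869404) = -0.006807
r₃ = 0.869404 − (-0.006807)·(-0.180596)/(0.157756) = 0.861612;  |Δ| = 0.007792
p(0.861612) = 0.000291
r₄ = 0.861612 − 0.000291·(-0.007792)/(0.007097) = 0.861931;  |Δ| = 0.000319
p(0.861931) = -0.000001
r₅ = 0.861931 − (-0.000001)·(0.000319)/(-0.000291) = 0.861931;  |Δ| = 0.000001
|r₅ − r₄| = 0.000001 < 0.0001

n = 5, rₙ = 0.8619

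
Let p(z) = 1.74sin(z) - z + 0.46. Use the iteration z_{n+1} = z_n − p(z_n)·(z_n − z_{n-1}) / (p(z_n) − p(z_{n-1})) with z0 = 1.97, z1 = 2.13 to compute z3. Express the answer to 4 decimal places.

p(1.97) = 0.093185, p(2.13) = -0.195041
z2 = 2.130000 − (-0.195041)·(2.130000 − 1.970000) / (-0.195041 − 0.093185) = 2.130000 − (-0.031206)/(-0.288226) = 2.021729
p(2.021729) = 0.004342
z3 = 2.021729 − 0.004342·(2.021729 − 2.130000) / (0.004342 − (-0.195041)) = 2.021729 − (-0.000470)/(0.199383) = 2.024087

2.0241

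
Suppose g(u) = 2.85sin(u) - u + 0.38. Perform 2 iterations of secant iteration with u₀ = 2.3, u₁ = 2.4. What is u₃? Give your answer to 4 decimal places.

2.3691

g(2.3) = 0.205260, g(2.4) = -0.094930
u₂ = 2.400000 − (-0.094930)·(2.400000 − 2.300000) / (-0.094930 − 0.205260) = 2.400000 − (-0.009493)/(-0.300190) = 2.368377
g(2.368377) = 0.002178
u₃ = 2.368377 − 0.002178·(2.368377 − 2.400000) / (0.002178 − (-0.094930)) = 2.368377 − (-0.000069)/(0.097108) = 2.369086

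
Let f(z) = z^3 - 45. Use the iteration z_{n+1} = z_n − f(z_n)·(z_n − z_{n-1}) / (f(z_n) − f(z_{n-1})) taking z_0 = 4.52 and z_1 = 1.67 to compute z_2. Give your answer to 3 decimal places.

2.981

f(4.52) = 47.34541, f(1.67) = -40.34254
z_2 = 1.67000 − (-40.34254)·(1.67000 − 4.52000) / (-40.34254 − 47.34541) = 1.67000 − (114.97623)/(-87.68794) = 2.98120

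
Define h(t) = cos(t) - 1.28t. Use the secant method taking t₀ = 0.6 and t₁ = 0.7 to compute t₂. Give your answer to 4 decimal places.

h(0.6) = 0.057336, h(0.7) = -0.131158
t₂ = 0.700000 − (-0.131158)·(0.700000 − 0.600000) / (-0.131158 − 0.057336) = 0.700000 − (-0.013116)/(-0.188493) = 0.630418

0.6304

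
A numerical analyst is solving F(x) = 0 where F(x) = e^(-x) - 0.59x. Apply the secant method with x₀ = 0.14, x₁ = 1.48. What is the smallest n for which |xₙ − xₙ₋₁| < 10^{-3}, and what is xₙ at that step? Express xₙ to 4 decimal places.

n = 5, xₙ = 0.7783

F(0.14) = 0.786758, F(1.48) = -0.645562
x₂ = 1.480000 − (-0.645562)·(1.340000)/(-1.432321) = 0.876048;  |Δ| = 0.603952
F(0.876048) = -0.100442
x₃ = 0.876048 − (-0.100442)·(-0.603952)/(0.545120) = 0.764765;  |Δ| = 0.111283
F(0.764765) = 0.014232
x₄ = 0.764765 − 0.014232·(-0.111283)/(0.114675) = 0.778576;  |Δ| = 0.013811
F(0.778576) = -0.000301
x₅ = 0.778576 − (-0.000301)·(0.013811)/(-0.014533) = 0.778290;  |Δ| = 0.000286
|x₅ − x₄| = 0.000286 < 10^{-3}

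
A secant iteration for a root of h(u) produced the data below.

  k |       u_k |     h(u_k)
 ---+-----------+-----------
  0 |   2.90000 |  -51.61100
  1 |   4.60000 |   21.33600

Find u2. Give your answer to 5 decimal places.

4.10277

u2 = 4.60000 − 21.33600·(4.60000 − 2.90000) / (21.33600 − (-51.61100))
   = 4.60000 − (36.2712000)/(72.9470000) = 4.1027732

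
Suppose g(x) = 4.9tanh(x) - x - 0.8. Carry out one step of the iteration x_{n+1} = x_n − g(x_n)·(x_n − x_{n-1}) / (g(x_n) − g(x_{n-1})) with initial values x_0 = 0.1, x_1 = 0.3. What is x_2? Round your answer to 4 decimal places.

0.2114

g(0.1) = -0.411627, g(0.3) = 0.327432
x_2 = 0.300000 − 0.327432·(0.300000 − 0.100000) / (0.327432 − (-0.411627)) = 0.300000 − (0.065486)/(0.739059) = 0.211392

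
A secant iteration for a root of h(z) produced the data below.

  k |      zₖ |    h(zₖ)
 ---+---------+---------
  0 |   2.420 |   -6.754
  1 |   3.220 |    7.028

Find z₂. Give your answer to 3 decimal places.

2.812

z₂ = 3.220 − 7.028·(3.220 − 2.420) / (7.028 − (-6.754))
   = 3.220 − (5.62240)/(13.78200) = 2.81205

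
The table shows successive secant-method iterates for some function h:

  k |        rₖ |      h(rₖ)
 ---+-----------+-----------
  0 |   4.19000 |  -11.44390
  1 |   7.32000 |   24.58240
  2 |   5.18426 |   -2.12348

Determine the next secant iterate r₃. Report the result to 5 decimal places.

5.35408

r₃ = 5.18426 − (-2.12348)·(5.18426 − 7.32000) / (-2.12348 − 24.58240)
   = 5.18426 − (4.5352012)/(-26.7058800) = 5.3540803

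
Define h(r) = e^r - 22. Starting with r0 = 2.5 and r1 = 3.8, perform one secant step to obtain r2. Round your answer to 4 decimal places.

h(2.5) = -9.817506, h(3.8) = 22.701184
r2 = 3.800000 − 22.701184·(3.800000 − 2.500000) / (22.701184 − (-9.817506)) = 3.800000 − (29.511540)/(32.518691) = 2.892475

2.8925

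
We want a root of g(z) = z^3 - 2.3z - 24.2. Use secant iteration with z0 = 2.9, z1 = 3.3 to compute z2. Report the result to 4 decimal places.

3.1439

g(2.9) = -6.481000, g(3.3) = 4.147000
z2 = 3.300000 − 4.147000·(3.300000 − 2.900000) / (4.147000 − (-6.481000)) = 3.300000 − (1.658800)/(10.628000) = 3.143922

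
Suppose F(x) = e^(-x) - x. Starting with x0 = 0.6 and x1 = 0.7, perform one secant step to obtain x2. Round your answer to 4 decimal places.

0.5664

F(0.6) = -0.051188, F(0.7) = -0.203415
x2 = 0.700000 − (-0.203415)·(0.700000 − 0.600000) / (-0.203415 − (-0.051188)) = 0.700000 − (-0.020341)/(-0.152226) = 0.566374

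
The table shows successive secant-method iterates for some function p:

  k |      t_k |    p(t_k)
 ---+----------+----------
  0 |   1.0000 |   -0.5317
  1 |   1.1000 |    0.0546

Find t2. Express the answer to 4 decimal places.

1.0907

t2 = 1.1000 − 0.0546·(1.1000 − 1.0000) / (0.0546 − (-0.5317))
   = 1.1000 − (0.005460)/(0.586300) = 1.090687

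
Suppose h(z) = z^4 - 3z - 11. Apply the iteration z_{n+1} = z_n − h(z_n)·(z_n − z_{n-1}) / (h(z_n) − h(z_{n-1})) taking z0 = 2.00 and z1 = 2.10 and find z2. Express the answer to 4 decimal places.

2.0318

h(2.00) = -1.000000, h(2.10) = 2.148100
z2 = 2.100000 − 2.148100·(2.100000 − 2.000000) / (2.148100 − (-1.000000)) = 2.100000 − (0.214810)/(3.148100) = 2.031765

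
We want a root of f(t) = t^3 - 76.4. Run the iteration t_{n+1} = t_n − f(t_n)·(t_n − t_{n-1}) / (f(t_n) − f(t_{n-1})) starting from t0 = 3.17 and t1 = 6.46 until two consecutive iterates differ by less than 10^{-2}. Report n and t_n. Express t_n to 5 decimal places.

f(3.17) = -44.5449870, f(6.46) = 193.1861360
t2 = 6.4600000 − 193.1861360·(3.2900000)/(237.7311230) = 3.7864654;  |Δ| = 2.6735346
f(3.7864654) = -22.1122339
t3 = 3.7864654 − (-22.1122339)·(-2.6735346)/(-215.2983699) = 4.0610509;  |Δ| = 0.2745856
f(4.0610509) = -9.4246009
t4 = 4.0610509 − (-9.4246009)·(0.2745856)/(12.6876330) = 4.2650180;  |Δ| = 0.2039671
f(4.2650180) = 1.1822920
t5 = 4.2650180 − 1.1822920·(0.2039671)/(10.6068929) = 4.2422829;  |Δ| = 0.0227351
f(4.2422829) = -0.0517857
t6 = 4.2422829 − (-0.0517857)·(-0.0227351)/(-1.2340777) = 4.2432369;  |Δ| = 0.0009540
|t6 − t5| = 0.0009540 < 10^{-2}

n = 6, t_n = 4.24324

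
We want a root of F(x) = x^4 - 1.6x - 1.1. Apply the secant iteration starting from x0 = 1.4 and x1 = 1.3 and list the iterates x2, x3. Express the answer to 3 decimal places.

F(1.4) = 0.50160, F(1.3) = -0.32390
x2 = 1.30000 − (-0.32390)·(1.30000 − 1.40000) / (-0.32390 − 0.50160) = 1.30000 − (0.03239)/(-0.82550) = 1.33924
F(1.33924) = -0.02594
x3 = 1.33924 − (-0.02594)·(1.33924 − 1.30000) / (-0.02594 − (-0.32390)) = 1.33924 − (-0.00102)/(0.29796) = 1.34265

1.339, 1.343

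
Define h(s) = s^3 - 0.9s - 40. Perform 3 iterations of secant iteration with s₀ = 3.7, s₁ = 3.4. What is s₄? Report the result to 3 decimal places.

h(3.7) = 7.32300, h(3.4) = -3.75600
s₂ = 3.40000 − (-3.75600)·(3.40000 − 3.70000) / (-3.75600 − 7.32300) = 3.40000 − (1.12680)/(-11.07900) = 3.50171
h(3.50171) = -0.21381
s₃ = 3.50171 − (-0.21381)·(3.50171 − 3.40000) / (-0.21381 − (-3.75600)) = 3.50171 − (-0.02175)/(3.54219) = 3.50785
h(3.50785) = 0.00689
s₄ = 3.50785 − 0.00689·(3.50785 − 3.50171) / (0.00689 − (-0.21381)) = 3.50785 − (0.00004)/(0.22070) = 3.50765

3.508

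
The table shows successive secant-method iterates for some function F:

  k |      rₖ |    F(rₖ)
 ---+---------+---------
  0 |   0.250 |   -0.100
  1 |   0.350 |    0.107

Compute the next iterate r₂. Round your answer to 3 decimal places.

r₂ = 0.350 − 0.107·(0.350 − 0.250) / (0.107 − (-0.100))
   = 0.350 − (0.01070)/(0.20700) = 0.29831

0.298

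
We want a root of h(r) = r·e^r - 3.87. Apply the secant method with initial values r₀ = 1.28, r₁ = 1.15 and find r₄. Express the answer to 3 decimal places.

1.184

h(1.28) = 0.73370, h(1.15) = -0.23808
r₂ = 1.15000 − (-0.23808)·(1.15000 − 1.28000) / (-0.23808 − 0.73370) = 1.15000 − (0.03095)/(-0.97178) = 1.18185
h(1.18185) = -0.01670
r₃ = 1.18185 − (-0.01670)·(1.18185 − 1.15000) / (-0.01670 − (-0.23808)) = 1.18185 − (-0.00053)/(0.22138) = 1.18425
h(1.18425) = 0.00042
r₄ = 1.18425 − 0.00042·(1.18425 − 1.18185) / (0.00042 − (-0.01670)) = 1.18425 − (0.00000)/(0.01712) = 1.18419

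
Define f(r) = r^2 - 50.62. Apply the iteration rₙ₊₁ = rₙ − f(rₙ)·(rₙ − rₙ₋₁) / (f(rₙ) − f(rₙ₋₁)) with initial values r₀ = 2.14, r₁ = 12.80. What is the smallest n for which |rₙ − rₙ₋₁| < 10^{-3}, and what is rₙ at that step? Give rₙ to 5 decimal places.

n = 7, rₙ = 7.11477

f(2.14) = -46.0404000, f(12.80) = 113.2200000
r₂ = 12.8000000 − 113.2200000·(10.6600000)/(159.2604000) = 5.2216867;  |Δ| = 7.5783133
f(5.2216867) = -23.3539875
r₃ = 5.2216867 − (-23.3539875)·(-7.5783133)/(-136.5739875) = 6.5175692;  |Δ| = 1.2958824
f(6.5175692) = -8.1412918
r₄ = 6.5175692 − (-8.1412918)·(1.2958824)/(15.2126957) = 7.2110792;  |Δ| = 0.6935100
f(7.2110792) = 1.3796637
r₅ = 7.2110792 − 1.3796637·(0.6935100)/(9.5209555) = 7.1105840;  |Δ| = 0.1004952
f(7.1105840) = -0.0595952
r₆ = 7.1105840 − (-0.0595952)·(-0.1004952)/(-1.4392588) = 7.1147452;  |Δ| = 0.0041612
f(7.1147452) = -0.0004009
r₇ = 7.1147452 − (-0.0004009)·(0.0041612)/(0.0591943) = 7.1147734;  |Δ| = 0.0000282
|r₇ − r₆| = 0.0000282 < 10^{-3}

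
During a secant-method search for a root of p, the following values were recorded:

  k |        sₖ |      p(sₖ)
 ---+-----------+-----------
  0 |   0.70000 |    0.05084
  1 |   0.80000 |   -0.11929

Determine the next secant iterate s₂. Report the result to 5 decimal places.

s₂ = 0.80000 − (-0.11929)·(0.80000 − 0.70000) / (-0.11929 − 0.05084)
   = 0.80000 − (-0.0119290)/(-0.1701300) = 0.7298830

0.72988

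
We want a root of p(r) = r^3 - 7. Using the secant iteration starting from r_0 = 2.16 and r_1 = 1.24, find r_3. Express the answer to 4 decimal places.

p(2.16) = 3.077696, p(1.24) = -5.093376
r_2 = 1.240000 − (-5.093376)·(1.240000 − 2.160000) / (-5.093376 − 3.077696) = 1.240000 − (4.685906)/(-8.171072) = 1.813475
p(1.813475) = -1.036040
r_3 = 1.813475 − (-1.036040)·(1.813475 − 1.240000) / (-1.036040 − (-5.093376)) = 1.813475 − (-0.594143)/(4.057336) = 1.959912

1.9599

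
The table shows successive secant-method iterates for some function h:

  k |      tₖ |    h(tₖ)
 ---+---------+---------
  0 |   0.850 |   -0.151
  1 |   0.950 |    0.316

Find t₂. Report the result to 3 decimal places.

0.882

t₂ = 0.950 − 0.316·(0.950 − 0.850) / (0.316 − (-0.151))
   = 0.950 − (0.03160)/(0.46700) = 0.88233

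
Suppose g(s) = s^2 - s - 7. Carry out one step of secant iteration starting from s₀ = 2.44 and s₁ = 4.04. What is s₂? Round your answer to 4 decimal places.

3.0762

g(2.44) = -3.486400, g(4.04) = 5.281600
s₂ = 4.040000 − 5.281600·(4.040000 − 2.440000) / (5.281600 − (-3.486400)) = 4.040000 − (8.450560)/(8.768000) = 3.076204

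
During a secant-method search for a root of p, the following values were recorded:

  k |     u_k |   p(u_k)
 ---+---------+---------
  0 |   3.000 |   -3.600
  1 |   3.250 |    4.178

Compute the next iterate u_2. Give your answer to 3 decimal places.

u_2 = 3.250 − 4.178·(3.250 − 3.000) / (4.178 − (-3.600))
   = 3.250 − (1.04450)/(7.77800) = 3.11571

3.116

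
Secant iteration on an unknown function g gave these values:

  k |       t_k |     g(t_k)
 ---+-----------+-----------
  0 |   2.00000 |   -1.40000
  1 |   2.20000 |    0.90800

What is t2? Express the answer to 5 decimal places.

t2 = 2.20000 − 0.90800·(2.20000 − 2.00000) / (0.90800 − (-1.40000))
   = 2.20000 − (0.1816000)/(2.3080000) = 2.1213172

2.12132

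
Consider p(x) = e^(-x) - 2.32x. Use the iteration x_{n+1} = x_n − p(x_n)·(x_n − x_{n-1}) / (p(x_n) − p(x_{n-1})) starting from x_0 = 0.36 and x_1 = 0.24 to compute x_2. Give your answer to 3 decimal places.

0.315

p(0.36) = -0.13752, p(0.24) = 0.22983
x_2 = 0.24000 − 0.22983·(0.24000 − 0.36000) / (0.22983 − (-0.13752)) = 0.24000 − (-0.02758)/(0.36735) = 0.31508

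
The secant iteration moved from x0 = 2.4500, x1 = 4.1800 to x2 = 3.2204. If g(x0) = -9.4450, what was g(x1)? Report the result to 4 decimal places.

The secant line through (2.4500, -9.4450) and (4.1800, g(x1)) crosses zero at x2 = 3.2204.
So (2.4500, -9.4450), (4.1800, g(x1)), (3.2204, 0) are collinear:
g(x1) = -9.4450 · (4.1800 − 3.2204) / (2.4500 − 3.2204) = -9.4450 · (0.959600)/(-0.770400) = 11.764566

11.7646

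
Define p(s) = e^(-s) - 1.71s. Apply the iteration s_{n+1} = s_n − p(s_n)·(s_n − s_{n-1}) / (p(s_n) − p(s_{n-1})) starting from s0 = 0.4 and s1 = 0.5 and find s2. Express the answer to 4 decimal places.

p(0.4) = -0.013680, p(0.5) = -0.248469
s2 = 0.500000 − (-0.248469)·(0.500000 − 0.400000) / (-0.248469 − (-0.013680)) = 0.500000 − (-0.024847)/(-0.234789) = 0.394174

0.3942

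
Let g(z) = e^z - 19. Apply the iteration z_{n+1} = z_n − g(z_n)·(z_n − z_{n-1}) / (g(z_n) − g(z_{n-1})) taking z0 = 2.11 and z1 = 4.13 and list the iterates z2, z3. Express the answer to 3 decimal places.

2.513, 2.729

g(2.11) = -10.75176, g(4.13) = 43.17792
z2 = 4.13000 − 43.17792·(4.13000 − 2.11000) / (43.17792 − (-10.75176)) = 4.13000 − (87.21940)/(53.92968) = 2.51272
g(2.51272) = -6.66156
z3 = 2.51272 − (-6.66156)·(2.51272 − 4.13000) / (-6.66156 − 43.17792) = 2.51272 − (10.77360)/(-49.83948) = 2.72889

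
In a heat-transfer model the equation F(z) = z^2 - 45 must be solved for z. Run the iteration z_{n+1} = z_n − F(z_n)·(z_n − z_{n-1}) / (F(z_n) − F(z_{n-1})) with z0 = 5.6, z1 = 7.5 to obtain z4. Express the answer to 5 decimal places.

F(5.6) = -13.6400000, F(7.5) = 11.2500000
z2 = 7.5000000 − 11.2500000·(7.5000000 − 5.6000000) / (11.2500000 − (-13.6400000)) = 7.5000000 − (21.3750000)/(24.8900000) = 6.6412214
F(6.6412214) = -0.8941787
z3 = 6.6412214 − (-0.8941787)·(6.6412214 − 7.5000000) / (-0.8941787 − 11.2500000) = 6.6412214 − (0.7679015)/(-12.1441787) = 6.7044534
F(6.7044534) = -0.0503041
z4 = 6.7044534 − (-0.0503041)·(6.7044534 − 6.6412214) / (-0.0503041 − (-0.8941787)) = 6.7044534 − (-0.0031808)/(0.8438746) = 6.7082228

6.70822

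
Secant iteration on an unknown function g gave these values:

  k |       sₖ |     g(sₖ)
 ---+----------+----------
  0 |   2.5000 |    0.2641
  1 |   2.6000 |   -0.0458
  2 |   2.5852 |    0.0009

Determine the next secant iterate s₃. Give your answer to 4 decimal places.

2.5855

s₃ = 2.5852 − 0.0009·(2.5852 − 2.6000) / (0.0009 − (-0.0458))
   = 2.5852 − (-0.000013)/(0.046700) = 2.585485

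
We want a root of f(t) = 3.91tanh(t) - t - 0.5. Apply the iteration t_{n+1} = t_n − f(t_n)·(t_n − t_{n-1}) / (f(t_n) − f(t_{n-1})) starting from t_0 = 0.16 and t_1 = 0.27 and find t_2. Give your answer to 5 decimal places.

0.17453

f(0.16) = -0.0396843, f(0.27) = 0.2607731
t_2 = 0.2700000 − 0.2607731·(0.2700000 − 0.1600000) / (0.2607731 − (-0.0396843)) = 0.2700000 − (0.0286850)/(0.3004575) = 0.1745288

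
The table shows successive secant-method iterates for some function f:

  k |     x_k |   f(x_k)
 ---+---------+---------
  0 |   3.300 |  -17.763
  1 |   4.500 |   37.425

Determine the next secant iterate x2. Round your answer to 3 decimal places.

3.686

x2 = 4.500 − 37.425·(4.500 − 3.300) / (37.425 − (-17.763))
   = 4.500 − (44.91000)/(55.18800) = 3.68624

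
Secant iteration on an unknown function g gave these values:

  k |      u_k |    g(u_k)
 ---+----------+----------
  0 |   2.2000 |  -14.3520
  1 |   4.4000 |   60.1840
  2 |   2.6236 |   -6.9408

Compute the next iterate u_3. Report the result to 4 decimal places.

2.8073

u_3 = 2.6236 − (-6.9408)·(2.6236 − 4.4000) / (-6.9408 − 60.1840)
   = 2.6236 − (12.329637)/(-67.124800) = 2.807282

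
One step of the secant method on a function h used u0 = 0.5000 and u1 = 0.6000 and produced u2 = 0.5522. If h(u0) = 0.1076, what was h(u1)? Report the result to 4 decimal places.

The secant line through (0.5000, 0.1076) and (0.6000, h(u1)) crosses zero at u2 = 0.5522.
So (0.5000, 0.1076), (0.6000, h(u1)), (0.5522, 0) are collinear:
h(u1) = 0.1076 · (0.6000 − 0.5522) / (0.5000 − 0.5522) = 0.1076 · (0.047800)/(-0.052200) = -0.098530

-0.0985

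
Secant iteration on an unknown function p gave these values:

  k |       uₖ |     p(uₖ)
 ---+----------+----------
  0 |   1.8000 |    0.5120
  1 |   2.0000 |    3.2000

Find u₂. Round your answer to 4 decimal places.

u₂ = 2.0000 − 3.2000·(2.0000 − 1.8000) / (3.2000 − 0.5120)
   = 2.0000 − (0.640000)/(2.688000) = 1.761905

1.7619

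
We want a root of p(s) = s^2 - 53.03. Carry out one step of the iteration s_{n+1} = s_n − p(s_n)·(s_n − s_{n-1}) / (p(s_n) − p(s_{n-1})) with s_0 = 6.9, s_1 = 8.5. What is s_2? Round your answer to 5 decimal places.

7.25195

p(6.9) = -5.4200000, p(8.5) = 19.2200000
s_2 = 8.5000000 − 19.2200000·(8.5000000 − 6.9000000) / (19.2200000 − (-5.4200000)) = 8.5000000 − (30.7520000)/(24.6400000) = 7.2519481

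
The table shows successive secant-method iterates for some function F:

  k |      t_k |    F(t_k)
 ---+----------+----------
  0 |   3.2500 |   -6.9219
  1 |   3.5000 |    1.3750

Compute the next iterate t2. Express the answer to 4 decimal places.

t2 = 3.5000 − 1.3750·(3.5000 − 3.2500) / (1.3750 − (-6.9219))
   = 3.5000 − (0.343750)/(8.296900) = 3.458569

3.4586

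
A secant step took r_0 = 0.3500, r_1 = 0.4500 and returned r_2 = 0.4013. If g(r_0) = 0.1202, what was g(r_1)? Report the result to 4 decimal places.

The secant line through (0.3500, 0.1202) and (0.4500, g(r_1)) crosses zero at r_2 = 0.4013.
So (0.3500, 0.1202), (0.4500, g(r_1)), (0.4013, 0) are collinear:
g(r_1) = 0.1202 · (0.4500 − 0.4013) / (0.3500 − 0.4013) = 0.1202 · (0.048700)/(-0.051300) = -0.114108

-0.1141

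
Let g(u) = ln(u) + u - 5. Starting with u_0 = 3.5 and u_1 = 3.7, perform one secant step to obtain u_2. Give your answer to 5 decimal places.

g(3.5) = -0.2472370, g(3.7) = 0.0083328
u_2 = 3.7000000 − 0.0083328·(3.7000000 − 3.5000000) / (0.0083328 − (-0.2472370)) = 3.7000000 − (0.0016666)/(0.2555699) = 3.6934790

3.69348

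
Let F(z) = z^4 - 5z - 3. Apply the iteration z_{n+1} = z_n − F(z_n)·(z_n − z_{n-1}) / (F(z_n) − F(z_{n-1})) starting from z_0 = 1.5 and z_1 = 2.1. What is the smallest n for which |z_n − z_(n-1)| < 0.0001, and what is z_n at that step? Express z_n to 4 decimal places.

n = 6, z_n = 1.8757

F(1.5) = -5.437500, F(2.1) = 5.948100
z_2 = 2.100000 − 5.948100·(0.600000)/(11.385600) = 1.786546;  |Δ| = 0.313454
F(1.786546) = -1.745481
z_3 = 1.786546 − (-1.745481)·(-0.313454)/(-7.693581) = 1.857661;  |Δ| = 0.071115
F(1.857661) = -0.379564
z_4 = 1.857661 − (-0.379564)·(0.071115)/(1.365916) = 1.877423;  |Δ| = 0.019762
F(1.877423) = 0.036506
z_5 = 1.877423 − 0.036506·(0.019762)/(0.416070) = 1.875689;  |Δ| = 0.001734
F(1.875689) = -0.000656
z_6 = 1.875689 − (-0.000656)·(-0.001734)/(-0.037162) = 1.875719;  |Δ| = 0.000031
|z_6 − z_5| = 0.000031 < 0.0001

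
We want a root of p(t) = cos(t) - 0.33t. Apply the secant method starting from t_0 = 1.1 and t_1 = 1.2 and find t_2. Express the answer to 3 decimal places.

p(1.1) = 0.09060, p(1.2) = -0.03364
t_2 = 1.20000 − (-0.03364)·(1.20000 − 1.10000) / (-0.03364 − 0.09060) = 1.20000 − (-0.00336)/(-0.12424) = 1.17292

1.173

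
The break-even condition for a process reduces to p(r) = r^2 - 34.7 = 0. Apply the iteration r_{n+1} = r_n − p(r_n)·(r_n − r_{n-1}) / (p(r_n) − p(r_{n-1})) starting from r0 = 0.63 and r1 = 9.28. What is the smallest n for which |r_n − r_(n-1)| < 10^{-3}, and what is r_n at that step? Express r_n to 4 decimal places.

n = 7, r_n = 5.8907

p(0.63) = -34.303100, p(9.28) = 51.418400
r2 = 9.280000 − 51.418400·(8.650000)/(85.721500) = 4.091463;  |Δ| = 5.188537
p(4.091463) = -17.959929
r3 = 4.091463 − (-17.959929)·(-5.188537)/(-69.378329) = 5.434617;  |Δ| = 1.343154
p(5.434617) = -5.164940
r4 = 5.434617 − (-5.164940)·(1.343154)/(12.794989) = 5.976806;  |Δ| = 0.542189
p(5.976806) = 1.022213
r5 = 5.976806 − 1.022213·(0.542189)/(6.187154) = 5.887228;  |Δ| = 0.089578
p(5.887228) = -0.040544
r6 = 5.887228 − (-0.040544)·(-0.089578)/(-1.062757) = 5.890646;  |Δ| = 0.003417
p(5.890646) = -0.000294
r7 = 5.890646 − (-0.000294)·(0.003417)/(0.040250) = 5.890671;  |Δ| = 0.000025
|r7 − r6| = 0.000025 < 10^{-3}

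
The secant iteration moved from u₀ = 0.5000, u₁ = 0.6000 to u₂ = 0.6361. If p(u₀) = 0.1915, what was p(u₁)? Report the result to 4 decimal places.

The secant line through (0.5000, 0.1915) and (0.6000, p(u₁)) crosses zero at u₂ = 0.6361.
So (0.5000, 0.1915), (0.6000, p(u₁)), (0.6361, 0) are collinear:
p(u₁) = 0.1915 · (0.6000 − 0.6361) / (0.5000 − 0.6361) = 0.1915 · (-0.036100)/(-0.136100) = 0.050795

0.0508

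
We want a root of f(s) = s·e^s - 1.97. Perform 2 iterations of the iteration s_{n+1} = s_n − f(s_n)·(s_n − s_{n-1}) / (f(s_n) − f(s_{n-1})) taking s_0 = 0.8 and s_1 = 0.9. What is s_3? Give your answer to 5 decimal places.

f(0.8) = -0.1895673, f(0.9) = 0.2436428
s_2 = 0.9000000 − 0.2436428·(0.9000000 − 0.8000000) / (0.2436428 − (-0.1895673)) = 0.9000000 − (0.0243643)/(0.4332101) = 0.8437587
f(0.8437587) = -0.0081850
s_3 = 0.8437587 − (-0.0081850)·(0.8437587 − 0.9000000) / (-0.0081850 − 0.2436428) = 0.8437587 − (0.0004603)/(-0.2518278) = 0.8455867

0.84559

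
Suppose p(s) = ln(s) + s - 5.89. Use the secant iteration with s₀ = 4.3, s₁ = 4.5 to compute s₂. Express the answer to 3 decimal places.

p(4.3) = -0.13138, p(4.5) = 0.11408
s₂ = 4.50000 − 0.11408·(4.50000 − 4.30000) / (0.11408 − (-0.13138)) = 4.50000 − (0.02282)/(0.24546) = 4.40705

4.407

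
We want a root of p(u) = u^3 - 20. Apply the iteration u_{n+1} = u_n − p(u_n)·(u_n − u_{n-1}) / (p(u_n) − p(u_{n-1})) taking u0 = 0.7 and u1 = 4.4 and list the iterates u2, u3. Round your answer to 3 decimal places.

1.557, 2.124

p(0.7) = -19.65700, p(4.4) = 65.18400
u2 = 4.40000 − 65.18400·(4.40000 − 0.70000) / (65.18400 − (-19.65700)) = 4.40000 − (241.18080)/(84.84100) = 1.55726
p(1.55726) = -16.22354
u3 = 1.55726 − (-16.22354)·(1.55726 − 4.40000) / (-16.22354 − 65.18400) = 1.55726 − (46.11930)/(-81.40754) = 2.12378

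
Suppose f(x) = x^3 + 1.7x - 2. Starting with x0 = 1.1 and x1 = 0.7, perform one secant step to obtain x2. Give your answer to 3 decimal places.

f(1.1) = 1.20100, f(0.7) = -0.46700
x2 = 0.70000 − (-0.46700)·(0.70000 − 1.10000) / (-0.46700 − 1.20100) = 0.70000 − (0.18680)/(-1.66800) = 0.81199

0.812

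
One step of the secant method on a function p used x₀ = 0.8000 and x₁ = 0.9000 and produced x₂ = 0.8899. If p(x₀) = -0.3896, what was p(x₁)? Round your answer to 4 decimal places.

0.0438

The secant line through (0.8000, -0.3896) and (0.9000, p(x₁)) crosses zero at x₂ = 0.8899.
So (0.8000, -0.3896), (0.9000, p(x₁)), (0.8899, 0) are collinear:
p(x₁) = -0.3896 · (0.9000 − 0.8899) / (0.8000 − 0.8899) = -0.3896 · (0.010100)/(-0.089900) = 0.043770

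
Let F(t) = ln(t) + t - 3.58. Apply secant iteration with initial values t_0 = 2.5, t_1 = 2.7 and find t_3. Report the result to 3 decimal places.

2.618

F(2.5) = -0.16371, F(2.7) = 0.11325
t_2 = 2.70000 − 0.11325·(2.70000 − 2.50000) / (0.11325 − (-0.16371)) = 2.70000 − (0.02265)/(0.27696) = 2.61822
F(2.61822) = 0.00071
t_3 = 2.61822 − 0.00071·(2.61822 − 2.70000) / (0.00071 − 0.11325) = 2.61822 − (-0.00006)/(-0.11254) = 2.61770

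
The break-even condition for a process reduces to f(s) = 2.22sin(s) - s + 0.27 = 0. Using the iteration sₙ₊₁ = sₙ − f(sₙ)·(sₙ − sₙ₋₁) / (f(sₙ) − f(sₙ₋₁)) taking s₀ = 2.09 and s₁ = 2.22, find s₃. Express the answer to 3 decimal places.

f(2.09) = 0.10744, f(2.22) = -0.18162
s₂ = 2.22000 − (-0.18162)·(2.22000 − 2.09000) / (-0.18162 − 0.10744) = 2.22000 − (-0.02361)/(-0.28906) = 2.13832
f(2.13832) = 0.00367
s₃ = 2.13832 − 0.00367·(2.13832 − 2.22000) / (0.00367 − (-0.18162)) = 2.13832 − (-0.00030)/(0.18529) = 2.13993

2.140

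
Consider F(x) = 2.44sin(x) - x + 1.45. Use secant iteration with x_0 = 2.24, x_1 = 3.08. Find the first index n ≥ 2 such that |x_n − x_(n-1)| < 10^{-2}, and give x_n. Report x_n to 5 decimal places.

F(2.24) = 1.1237309, F(3.08) = -1.4798089
x_2 = 3.0800000 − (-1.4798089)·(0.8400000)/(-2.6035398) = 2.6025579;  |Δ| = 0.4774421
F(2.6025579) = 0.0999133
x_3 = 2.6025579 − 0.0999133·(-0.4774421)/(1.5797222) = 2.6327549;  |Δ| = 0.0301970
F(2.6327549) = 0.0059219
x_4 = 2.6327549 − 0.0059219·(0.0301970)/(-0.0939913) = 2.6346574;  |Δ| = 0.0019026
|x_4 − x_3| = 0.0019026 < 10^{-2}

n = 4, x_n = 2.63466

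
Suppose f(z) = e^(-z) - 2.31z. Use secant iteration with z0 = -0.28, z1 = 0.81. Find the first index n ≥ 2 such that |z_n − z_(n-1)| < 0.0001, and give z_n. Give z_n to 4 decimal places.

f(-0.28) = 1.969930, f(0.81) = -1.426242
z2 = 0.810000 − (-1.426242)·(1.090000)/(-3.396172) = 0.352248;  |Δ| = 0.457752
f(0.352248) = -0.110588
z3 = 0.352248 − (-0.110588)·(-0.457752)/(1.315654) = 0.313772;  |Δ| = 0.038476
f(0.313772) = 0.005873
z4 = 0.313772 − 0.005873·(-0.038476)/(0.116461) = 0.315712;  |Δ| = 0.001940
f(0.315712) = -0.000026
z5 = 0.315712 − (-0.000026)·(0.001940)/(-0.005899) = 0.315704;  |Δ| = 0.000008
|z5 − z4| = 0.000008 < 0.0001

n = 5, z_n = 0.3157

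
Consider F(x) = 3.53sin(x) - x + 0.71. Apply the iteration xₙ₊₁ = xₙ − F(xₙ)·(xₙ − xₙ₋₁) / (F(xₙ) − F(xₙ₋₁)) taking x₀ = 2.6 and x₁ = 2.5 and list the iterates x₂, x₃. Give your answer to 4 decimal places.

2.5821, 2.5825

F(2.6) = -0.070280, F(2.5) = 0.322607
x₂ = 2.500000 − 0.322607·(2.500000 − 2.600000) / (0.322607 − (-0.070280)) = 2.500000 − (-0.032261)/(0.392887) = 2.582112
F(2.582112) = 0.001422
x₃ = 2.582112 − 0.001422·(2.582112 − 2.500000) / (0.001422 − 0.322607) = 2.582112 − (0.000117)/(-0.321184) = 2.582475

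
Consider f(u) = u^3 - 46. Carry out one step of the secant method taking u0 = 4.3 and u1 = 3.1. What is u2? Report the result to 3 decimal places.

f(4.3) = 33.50700, f(3.1) = -16.20900
u2 = 3.10000 − (-16.20900)·(3.10000 − 4.30000) / (-16.20900 − 33.50700) = 3.10000 − (19.45080)/(-49.71600) = 3.49124

3.491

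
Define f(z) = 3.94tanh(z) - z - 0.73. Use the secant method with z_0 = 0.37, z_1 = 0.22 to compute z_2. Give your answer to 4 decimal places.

f(0.37) = 0.294727, f(0.22) = -0.096919
z_2 = 0.220000 − (-0.096919)·(0.220000 − 0.370000) / (-0.096919 − 0.294727) = 0.220000 − (0.014538)/(-0.391646) = 0.257120

0.2571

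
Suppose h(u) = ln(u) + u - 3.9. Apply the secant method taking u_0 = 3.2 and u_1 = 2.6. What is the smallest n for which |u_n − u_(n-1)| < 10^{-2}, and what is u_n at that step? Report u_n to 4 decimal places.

n = 3, u_n = 2.8520

h(3.2) = 0.463151, h(2.6) = -0.344489
u_2 = 2.600000 − (-0.344489)·(-0.600000)/(-0.807639) = 2.855923;  |Δ| = 0.255923
h(2.855923) = 0.005317
u_3 = 2.855923 − 0.005317·(0.255923)/(0.349806) = 2.852032;  |Δ| = 0.003890
|u_3 − u_2| = 0.003890 < 10^{-2}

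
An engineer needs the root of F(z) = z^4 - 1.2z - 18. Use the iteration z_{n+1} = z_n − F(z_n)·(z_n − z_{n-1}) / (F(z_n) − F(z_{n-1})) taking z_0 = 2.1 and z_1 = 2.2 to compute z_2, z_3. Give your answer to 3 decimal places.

2.128, 2.129

F(2.1) = -1.07190, F(2.2) = 2.78560
z_2 = 2.20000 − 2.78560·(2.20000 − 2.10000) / (2.78560 − (-1.07190)) = 2.20000 − (0.27856)/(3.85750) = 2.12779
F(2.12779) = -0.05528
z_3 = 2.12779 − (-0.05528)·(2.12779 − 2.20000) / (-0.05528 − 2.78560) = 2.12779 − (0.00399)/(-2.84088) = 2.12919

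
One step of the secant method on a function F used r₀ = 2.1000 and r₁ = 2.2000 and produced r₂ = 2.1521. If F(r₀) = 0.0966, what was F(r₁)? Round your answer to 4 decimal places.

-0.0888

The secant line through (2.1000, 0.0966) and (2.2000, F(r₁)) crosses zero at r₂ = 2.1521.
So (2.1000, 0.0966), (2.2000, F(r₁)), (2.1521, 0) are collinear:
F(r₁) = 0.0966 · (2.2000 − 2.1521) / (2.1000 − 2.1521) = 0.0966 · (0.047900)/(-0.052100) = -0.088813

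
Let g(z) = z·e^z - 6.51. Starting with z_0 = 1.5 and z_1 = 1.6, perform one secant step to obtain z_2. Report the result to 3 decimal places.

g(1.5) = 0.21253, g(1.6) = 1.41485
z_2 = 1.60000 − 1.41485·(1.60000 − 1.50000) / (1.41485 − 0.21253) = 1.60000 − (0.14149)/(1.20232) = 1.48232

1.482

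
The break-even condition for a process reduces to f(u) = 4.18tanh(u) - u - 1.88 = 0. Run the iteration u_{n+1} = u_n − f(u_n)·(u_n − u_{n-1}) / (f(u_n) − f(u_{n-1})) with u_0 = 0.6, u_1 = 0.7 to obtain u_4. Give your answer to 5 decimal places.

f(0.6) = -0.2351328, f(0.7) = -0.0537427
u_2 = 0.7000000 − (-0.0537427)·(0.7000000 − 0.6000000) / (-0.0537427 − (-0.2351328)) = 0.7000000 − (-0.0053743)/(0.1813901) = 0.7296282
f(0.7296282) = -0.0061660
u_3 = 0.7296282 − (-0.0061660)·(0.7296282 − 0.7000000) / (-0.0061660 − (-0.0537427)) = 0.7296282 − (-0.0001827)/(0.0475767) = 0.7334681
f(0.7334681) = -0.0002052
u_4 = 0.7334681 − (-0.0002052)·(0.7334681 − 0.7296282) / (-0.0002052 − (-0.0061660)) = 0.7334681 − (-0.0000008)/(0.0059608) = 0.7336003

0.73360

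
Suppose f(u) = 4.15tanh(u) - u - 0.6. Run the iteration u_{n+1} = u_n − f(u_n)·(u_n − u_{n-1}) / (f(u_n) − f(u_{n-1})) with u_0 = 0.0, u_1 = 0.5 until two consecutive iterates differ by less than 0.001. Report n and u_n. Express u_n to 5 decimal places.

f(0.0) = -0.6000000, f(0.5) = 0.8177862
u_2 = 0.5000000 − 0.8177862·(0.5000000)/(1.4177862) = 0.2115975;  |Δ| = 0.2884025
f(0.2115975) = 0.0536570
u_3 = 0.2115975 − 0.0536570·(-0.2884025)/(-0.7641292) = 0.1913459;  |Δ| = 0.0202516
f(0.1913459) = -0.0068118
u_4 = 0.1913459 − (-0.0068118)·(-0.0202516)/(-0.0604688) = 0.1936273;  |Δ| = 0.0022813
f(0.1936273) = 0.0000321
u_5 = 0.1936273 − 0.0000321·(0.0022813)/(0.0068439) = 0.1936166;  |Δ| = 0.0000107
|u_5 − u_4| = 0.0000107 < 0.001

n = 5, u_n = 0.19362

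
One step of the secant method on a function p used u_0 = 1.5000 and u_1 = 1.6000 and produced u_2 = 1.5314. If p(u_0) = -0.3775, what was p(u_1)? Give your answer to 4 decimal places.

The secant line through (1.5000, -0.3775) and (1.6000, p(u_1)) crosses zero at u_2 = 1.5314.
So (1.5000, -0.3775), (1.6000, p(u_1)), (1.5314, 0) are collinear:
p(u_1) = -0.3775 · (1.6000 − 1.5314) / (1.5000 − 1.5314) = -0.3775 · (0.068600)/(-0.031400) = 0.824729

0.8247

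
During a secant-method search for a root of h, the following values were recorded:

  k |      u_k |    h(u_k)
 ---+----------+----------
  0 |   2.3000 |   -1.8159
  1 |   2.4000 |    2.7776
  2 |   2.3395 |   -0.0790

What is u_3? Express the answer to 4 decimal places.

u_3 = 2.3395 − (-0.0790)·(2.3395 − 2.4000) / (-0.0790 − 2.7776)
   = 2.3395 − (0.004779)/(-2.856600) = 2.341173

2.3412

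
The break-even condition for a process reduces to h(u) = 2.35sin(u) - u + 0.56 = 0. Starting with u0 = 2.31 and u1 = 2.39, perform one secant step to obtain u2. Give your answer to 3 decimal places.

2.305

h(2.31) = -0.01334, h(2.39) = -0.22541
u2 = 2.39000 − (-0.22541)·(2.39000 − 2.31000) / (-0.22541 − (-0.01334)) = 2.39000 − (-0.01803)/(-0.21207) = 2.30497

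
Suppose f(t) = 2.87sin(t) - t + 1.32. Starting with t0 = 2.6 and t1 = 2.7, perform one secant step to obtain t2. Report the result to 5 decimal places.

f(2.6) = 0.1994889, f(2.7) = -0.1534197
t2 = 2.7000000 − (-0.1534197)·(2.7000000 − 2.6000000) / (-0.1534197 − 0.1994889) = 2.7000000 − (-0.0153420)/(-0.3529087) = 2.6565271

2.65653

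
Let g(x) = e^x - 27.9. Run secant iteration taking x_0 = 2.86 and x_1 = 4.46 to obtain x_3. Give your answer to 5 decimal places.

3.22157

g(2.86) = -10.4384731, g(4.46) = 58.5875091
x_2 = 4.4600000 − 58.5875091·(4.4600000 − 2.8600000) / (58.5875091 − (-10.4384731)) = 4.4600000 − (93.7400146)/(69.0259822) = 3.1019604
g(3.1019604) = -5.6584883
x_3 = 3.1019604 − (-5.6584883)·(3.1019604 − 4.4600000) / (-5.6584883 − 58.5875091) = 3.1019604 − (7.6844510)/(-64.2459974) = 3.2215702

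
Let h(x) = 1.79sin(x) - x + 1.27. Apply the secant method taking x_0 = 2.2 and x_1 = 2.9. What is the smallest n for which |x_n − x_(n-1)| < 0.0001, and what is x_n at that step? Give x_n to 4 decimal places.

n = 5, x_n = 2.4338

h(2.2) = 0.517209, h(2.9) = -1.201744
x_2 = 2.900000 − (-1.201744)·(0.700000)/(-1.718952) = 2.410620;  |Δ| = 0.489380
h(2.410620) = 0.054373
x_3 = 2.410620 − 0.054373·(-0.489380)/(1.256117) = 2.431804;  |Δ| = 0.021184
h(2.431804) = 0.004692
x_4 = 2.431804 − 0.004692·(0.021184)/(-0.049681) = 2.433804;  |Δ| = 0.002001
h(2.433804) = -0.000027
x_5 = 2.433804 − (-0.000027)·(0.002001)/(-0.004719) = 2.433793;  |Δ| = 0.000012
|x_5 − x_4| = 0.000012 < 0.0001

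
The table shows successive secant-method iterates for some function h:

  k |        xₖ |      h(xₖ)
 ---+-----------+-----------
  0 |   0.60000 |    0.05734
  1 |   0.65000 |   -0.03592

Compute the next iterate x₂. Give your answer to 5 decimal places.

x₂ = 0.65000 − (-0.03592)·(0.65000 − 0.60000) / (-0.03592 − 0.05734)
   = 0.65000 − (-0.0017960)/(-0.0932600) = 0.6307420

0.63074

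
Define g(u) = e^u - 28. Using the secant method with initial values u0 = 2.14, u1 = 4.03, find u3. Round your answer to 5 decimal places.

3.19551

g(2.14) = -19.5005624, g(4.03) = 28.2609112
u2 = 4.0300000 − 28.2609112·(4.0300000 − 2.1400000) / (28.2609112 − (-19.5005624)) = 4.0300000 − (53.4131223)/(47.7614736) = 2.9116693
g(2.9116693) = -9.6125329
u3 = 2.9116693 − (-9.6125329)·(2.9116693 − 4.0300000) / (-9.6125329 − 28.2609112) = 2.9116693 − (10.7499906)/(-37.8734441) = 3.1955091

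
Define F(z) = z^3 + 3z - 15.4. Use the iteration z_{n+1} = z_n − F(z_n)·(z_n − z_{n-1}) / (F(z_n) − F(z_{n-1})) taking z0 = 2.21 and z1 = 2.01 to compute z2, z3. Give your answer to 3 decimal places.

F(2.21) = 2.02386, F(2.01) = -1.24940
z2 = 2.01000 − (-1.24940)·(2.01000 − 2.21000) / (-1.24940 − 2.02386) = 2.01000 − (0.24988)/(-3.27326) = 2.08634
F(2.08634) = -0.05953
z3 = 2.08634 − (-0.05953)·(2.08634 − 2.01000) / (-0.05953 − (-1.24940)) = 2.08634 − (-0.00454)/(1.18987) = 2.09016

2.086, 2.090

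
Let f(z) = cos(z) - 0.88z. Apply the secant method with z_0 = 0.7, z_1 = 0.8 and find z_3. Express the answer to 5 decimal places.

0.79543

f(0.7) = 0.1488422, f(0.8) = -0.0072933
z_2 = 0.8000000 − (-0.0072933)·(0.8000000 − 0.7000000) / (-0.0072933 − 0.1488422) = 0.8000000 − (-0.0007293)/(-0.1561355) = 0.7953289
f(0.7953289) = 0.0001606
z_3 = 0.7953289 − 0.0001606·(0.7953289 − 0.8000000) / (0.0001606 − (-0.0072933)) = 0.7953289 − (-0.0000007)/(0.0074538) = 0.7954295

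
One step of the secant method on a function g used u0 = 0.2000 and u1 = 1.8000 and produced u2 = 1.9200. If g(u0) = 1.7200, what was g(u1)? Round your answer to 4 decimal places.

0.1200

The secant line through (0.2000, 1.7200) and (1.8000, g(u1)) crosses zero at u2 = 1.9200.
So (0.2000, 1.7200), (1.8000, g(u1)), (1.9200, 0) are collinear:
g(u1) = 1.7200 · (1.8000 − 1.9200) / (0.2000 − 1.9200) = 1.7200 · (-0.120000)/(-1.720000) = 0.120000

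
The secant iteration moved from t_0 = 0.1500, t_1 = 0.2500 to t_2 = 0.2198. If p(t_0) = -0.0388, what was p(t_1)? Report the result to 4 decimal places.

0.0168

The secant line through (0.1500, -0.0388) and (0.2500, p(t_1)) crosses zero at t_2 = 0.2198.
So (0.1500, -0.0388), (0.2500, p(t_1)), (0.2198, 0) are collinear:
p(t_1) = -0.0388 · (0.2500 − 0.2198) / (0.1500 − 0.2198) = -0.0388 · (0.030200)/(-0.069800) = 0.016787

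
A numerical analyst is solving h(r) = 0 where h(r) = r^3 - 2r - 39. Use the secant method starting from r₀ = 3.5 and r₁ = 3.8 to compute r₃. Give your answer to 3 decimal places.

h(3.5) = -3.12500, h(3.8) = 8.27200
r₂ = 3.80000 − 8.27200·(3.80000 − 3.50000) / (8.27200 − (-3.12500)) = 3.80000 − (2.48160)/(11.39700) = 3.58226
h(3.58226) = -0.19491
r₃ = 3.58226 − (-0.19491)·(3.58226 − 3.80000) / (-0.19491 − 8.27200) = 3.58226 − (0.04244)/(-8.46691) = 3.58727

3.587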